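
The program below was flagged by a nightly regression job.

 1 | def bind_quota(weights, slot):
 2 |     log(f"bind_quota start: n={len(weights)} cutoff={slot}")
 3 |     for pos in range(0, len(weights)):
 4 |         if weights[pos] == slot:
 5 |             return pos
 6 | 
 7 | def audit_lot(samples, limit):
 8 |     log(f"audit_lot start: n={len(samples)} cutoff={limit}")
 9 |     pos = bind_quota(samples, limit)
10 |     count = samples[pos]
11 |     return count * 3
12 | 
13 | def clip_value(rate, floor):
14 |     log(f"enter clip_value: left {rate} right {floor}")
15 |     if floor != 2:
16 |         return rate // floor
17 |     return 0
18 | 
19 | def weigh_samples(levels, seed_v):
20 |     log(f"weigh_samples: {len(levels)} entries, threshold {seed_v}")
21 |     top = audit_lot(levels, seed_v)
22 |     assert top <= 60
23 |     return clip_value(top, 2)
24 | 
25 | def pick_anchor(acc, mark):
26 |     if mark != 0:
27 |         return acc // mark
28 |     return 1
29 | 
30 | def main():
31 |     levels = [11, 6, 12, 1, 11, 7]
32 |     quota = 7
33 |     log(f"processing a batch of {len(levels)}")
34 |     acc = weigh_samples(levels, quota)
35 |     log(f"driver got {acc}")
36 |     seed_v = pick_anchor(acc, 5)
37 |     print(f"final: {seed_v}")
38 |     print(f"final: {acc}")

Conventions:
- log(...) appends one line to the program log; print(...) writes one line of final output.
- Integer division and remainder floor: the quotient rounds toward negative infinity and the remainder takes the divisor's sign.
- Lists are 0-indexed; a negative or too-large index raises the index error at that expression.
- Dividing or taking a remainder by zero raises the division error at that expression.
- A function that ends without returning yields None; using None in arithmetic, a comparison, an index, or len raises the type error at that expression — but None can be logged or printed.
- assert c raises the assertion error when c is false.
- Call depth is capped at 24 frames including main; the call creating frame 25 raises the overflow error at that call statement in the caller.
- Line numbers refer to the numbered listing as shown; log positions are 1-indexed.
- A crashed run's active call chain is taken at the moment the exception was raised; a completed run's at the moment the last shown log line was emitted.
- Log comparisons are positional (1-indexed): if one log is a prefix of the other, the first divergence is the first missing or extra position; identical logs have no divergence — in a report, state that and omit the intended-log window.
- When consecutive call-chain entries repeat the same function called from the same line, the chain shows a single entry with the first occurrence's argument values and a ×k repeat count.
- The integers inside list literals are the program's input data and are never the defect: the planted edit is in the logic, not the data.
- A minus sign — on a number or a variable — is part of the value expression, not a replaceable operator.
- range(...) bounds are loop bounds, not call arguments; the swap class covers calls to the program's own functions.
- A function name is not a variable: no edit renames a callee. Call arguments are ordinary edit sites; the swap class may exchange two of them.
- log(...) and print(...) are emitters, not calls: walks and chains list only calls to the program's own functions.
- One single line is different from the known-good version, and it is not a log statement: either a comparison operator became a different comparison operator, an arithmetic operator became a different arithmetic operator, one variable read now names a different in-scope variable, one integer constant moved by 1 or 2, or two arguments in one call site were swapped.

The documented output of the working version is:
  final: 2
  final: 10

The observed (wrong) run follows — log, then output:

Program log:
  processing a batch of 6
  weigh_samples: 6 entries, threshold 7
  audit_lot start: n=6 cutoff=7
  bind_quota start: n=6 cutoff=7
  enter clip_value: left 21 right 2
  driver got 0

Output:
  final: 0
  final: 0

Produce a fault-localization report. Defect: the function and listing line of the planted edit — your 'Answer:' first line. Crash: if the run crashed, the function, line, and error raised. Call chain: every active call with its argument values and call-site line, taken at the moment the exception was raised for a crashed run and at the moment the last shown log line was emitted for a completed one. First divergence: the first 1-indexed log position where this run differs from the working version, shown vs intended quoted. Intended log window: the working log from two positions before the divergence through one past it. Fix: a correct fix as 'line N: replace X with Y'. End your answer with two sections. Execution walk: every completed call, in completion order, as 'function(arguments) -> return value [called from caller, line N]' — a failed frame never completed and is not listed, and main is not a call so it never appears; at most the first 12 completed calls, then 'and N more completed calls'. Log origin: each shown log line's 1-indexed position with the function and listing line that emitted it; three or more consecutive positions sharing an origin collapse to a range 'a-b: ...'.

Answer: the defect is in clip_value at line 15.
Key observation: Log line 6 is where behavior first shows: 'driver got 0' appears instead of 'driver got 10'.
Call chain: main.
First divergence: position 6 — the shown line 'driver got 0' should read 'driver got 10'.
Intended log window:
  4: bind_quota start: n=6 cutoff=7
  5: enter clip_value: left 21 right 2
  6: driver got 10
Execution walk:
  bind_quota([11, 6, 12, 1, 11, 7], 7) -> 5  [called from audit_lot, line 9]
  audit_lot([11, 6, 12, 1, 11, 7], 7) -> 21  [called from weigh_samples, line 21]
  clip_value(21, 2) -> 0  [called from weigh_samples, line 23]
  weigh_samples([11, 6, 12, 1, 11, 7], 7) -> 0  [called from main, line 34]
  pick_anchor(0, 5) -> 0  [called from main, line 36]
Log line origins:
  1: from main, line 33
  2: from weigh_samples, line 20
  3: from audit_lot, line 8
  4: from bind_quota, line 2
  5: from clip_value, line 14
  6: from main, line 35
A correct fix: line 15: replace `2` with `0`.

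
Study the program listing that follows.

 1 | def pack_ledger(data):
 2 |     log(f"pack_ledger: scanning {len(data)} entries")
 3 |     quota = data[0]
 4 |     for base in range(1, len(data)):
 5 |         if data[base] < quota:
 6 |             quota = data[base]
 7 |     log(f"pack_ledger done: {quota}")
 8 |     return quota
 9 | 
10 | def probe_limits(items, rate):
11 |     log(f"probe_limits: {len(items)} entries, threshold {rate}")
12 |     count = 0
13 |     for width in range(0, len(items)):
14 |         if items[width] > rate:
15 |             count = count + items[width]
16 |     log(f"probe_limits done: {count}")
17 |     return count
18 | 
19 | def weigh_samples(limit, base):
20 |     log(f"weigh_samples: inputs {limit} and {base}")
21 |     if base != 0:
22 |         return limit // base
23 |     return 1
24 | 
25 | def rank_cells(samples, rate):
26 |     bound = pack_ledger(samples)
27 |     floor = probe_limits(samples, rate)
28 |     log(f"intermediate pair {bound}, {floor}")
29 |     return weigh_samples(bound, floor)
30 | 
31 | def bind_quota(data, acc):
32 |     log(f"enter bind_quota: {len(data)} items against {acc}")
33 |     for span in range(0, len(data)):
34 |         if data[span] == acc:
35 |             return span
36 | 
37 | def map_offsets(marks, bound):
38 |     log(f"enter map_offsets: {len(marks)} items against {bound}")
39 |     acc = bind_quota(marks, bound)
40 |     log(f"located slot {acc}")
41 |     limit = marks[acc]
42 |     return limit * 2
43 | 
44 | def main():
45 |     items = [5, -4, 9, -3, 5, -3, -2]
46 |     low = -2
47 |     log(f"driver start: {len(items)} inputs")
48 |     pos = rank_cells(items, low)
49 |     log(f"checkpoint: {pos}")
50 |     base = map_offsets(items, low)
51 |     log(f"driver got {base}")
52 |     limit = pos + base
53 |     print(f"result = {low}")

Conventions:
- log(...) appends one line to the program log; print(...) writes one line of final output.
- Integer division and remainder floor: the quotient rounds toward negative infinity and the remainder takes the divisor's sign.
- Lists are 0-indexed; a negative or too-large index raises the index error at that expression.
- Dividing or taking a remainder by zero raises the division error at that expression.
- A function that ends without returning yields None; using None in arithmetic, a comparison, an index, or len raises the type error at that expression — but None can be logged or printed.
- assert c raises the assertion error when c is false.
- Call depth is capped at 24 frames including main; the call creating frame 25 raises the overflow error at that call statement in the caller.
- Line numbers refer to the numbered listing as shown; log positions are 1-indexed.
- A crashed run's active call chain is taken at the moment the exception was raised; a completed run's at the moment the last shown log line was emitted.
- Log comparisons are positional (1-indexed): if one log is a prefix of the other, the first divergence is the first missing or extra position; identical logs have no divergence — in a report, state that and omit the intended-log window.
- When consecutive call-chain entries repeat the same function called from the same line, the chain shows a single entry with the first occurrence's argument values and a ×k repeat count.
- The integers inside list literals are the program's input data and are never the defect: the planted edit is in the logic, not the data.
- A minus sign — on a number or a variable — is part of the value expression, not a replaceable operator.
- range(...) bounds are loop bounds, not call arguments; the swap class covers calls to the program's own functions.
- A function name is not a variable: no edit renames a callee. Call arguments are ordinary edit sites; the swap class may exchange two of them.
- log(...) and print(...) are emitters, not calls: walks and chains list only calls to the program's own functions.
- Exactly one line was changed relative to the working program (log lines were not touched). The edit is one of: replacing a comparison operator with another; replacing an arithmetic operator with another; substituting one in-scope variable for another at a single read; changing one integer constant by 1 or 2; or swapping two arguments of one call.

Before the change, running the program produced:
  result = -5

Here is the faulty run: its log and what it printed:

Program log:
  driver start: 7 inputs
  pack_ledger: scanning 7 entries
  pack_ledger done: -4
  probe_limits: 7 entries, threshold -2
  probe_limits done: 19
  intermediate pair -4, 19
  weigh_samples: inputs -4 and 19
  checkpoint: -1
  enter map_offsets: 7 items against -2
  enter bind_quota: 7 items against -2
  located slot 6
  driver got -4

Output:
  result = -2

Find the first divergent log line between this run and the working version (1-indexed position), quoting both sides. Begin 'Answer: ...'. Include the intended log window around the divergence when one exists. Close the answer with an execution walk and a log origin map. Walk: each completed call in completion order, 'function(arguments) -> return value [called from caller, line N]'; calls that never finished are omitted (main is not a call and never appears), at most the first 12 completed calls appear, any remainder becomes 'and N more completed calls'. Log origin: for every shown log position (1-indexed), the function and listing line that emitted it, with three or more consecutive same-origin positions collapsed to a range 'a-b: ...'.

Answer: none (the log streams are identical).
Execution walk:
  pack_ledger([5, -4, 9, -3, 5, -3, -2]) -> -4  [called from rank_cells, line 26]
  probe_limits([5, -4, 9, -3, 5, -3, -2], -2) -> 19  [called from rank_cells, line 27]
  weigh_samples(-4, 19) -> -1  [called from rank_cells, line 29]
  rank_cells([5, -4, 9, -3, 5, -3, -2], -2) -> -1  [called from main, line 48]
  bind_quota([5, -4, 9, -3, 5, -3, -2], -2) -> 6  [called from map_offsets, line 39]
  map_offsets([5, -4, 9, -3, 5, -3, -2], -2) -> -4  [called from main, line 50]
Log origin:
  1: from main, line 47
  2: from pack_ledger, line 2
  3: from pack_ledger, line 7
  4: from probe_limits, line 11
  5: from probe_limits, line 16
  6: from rank_cells, line 28
  7: from weigh_samples, line 20
  8: from main, line 49
  9: from map_offsets, line 38
  10: from bind_quota, line 32
  11: from map_offsets, line 40
  12: from main, line 51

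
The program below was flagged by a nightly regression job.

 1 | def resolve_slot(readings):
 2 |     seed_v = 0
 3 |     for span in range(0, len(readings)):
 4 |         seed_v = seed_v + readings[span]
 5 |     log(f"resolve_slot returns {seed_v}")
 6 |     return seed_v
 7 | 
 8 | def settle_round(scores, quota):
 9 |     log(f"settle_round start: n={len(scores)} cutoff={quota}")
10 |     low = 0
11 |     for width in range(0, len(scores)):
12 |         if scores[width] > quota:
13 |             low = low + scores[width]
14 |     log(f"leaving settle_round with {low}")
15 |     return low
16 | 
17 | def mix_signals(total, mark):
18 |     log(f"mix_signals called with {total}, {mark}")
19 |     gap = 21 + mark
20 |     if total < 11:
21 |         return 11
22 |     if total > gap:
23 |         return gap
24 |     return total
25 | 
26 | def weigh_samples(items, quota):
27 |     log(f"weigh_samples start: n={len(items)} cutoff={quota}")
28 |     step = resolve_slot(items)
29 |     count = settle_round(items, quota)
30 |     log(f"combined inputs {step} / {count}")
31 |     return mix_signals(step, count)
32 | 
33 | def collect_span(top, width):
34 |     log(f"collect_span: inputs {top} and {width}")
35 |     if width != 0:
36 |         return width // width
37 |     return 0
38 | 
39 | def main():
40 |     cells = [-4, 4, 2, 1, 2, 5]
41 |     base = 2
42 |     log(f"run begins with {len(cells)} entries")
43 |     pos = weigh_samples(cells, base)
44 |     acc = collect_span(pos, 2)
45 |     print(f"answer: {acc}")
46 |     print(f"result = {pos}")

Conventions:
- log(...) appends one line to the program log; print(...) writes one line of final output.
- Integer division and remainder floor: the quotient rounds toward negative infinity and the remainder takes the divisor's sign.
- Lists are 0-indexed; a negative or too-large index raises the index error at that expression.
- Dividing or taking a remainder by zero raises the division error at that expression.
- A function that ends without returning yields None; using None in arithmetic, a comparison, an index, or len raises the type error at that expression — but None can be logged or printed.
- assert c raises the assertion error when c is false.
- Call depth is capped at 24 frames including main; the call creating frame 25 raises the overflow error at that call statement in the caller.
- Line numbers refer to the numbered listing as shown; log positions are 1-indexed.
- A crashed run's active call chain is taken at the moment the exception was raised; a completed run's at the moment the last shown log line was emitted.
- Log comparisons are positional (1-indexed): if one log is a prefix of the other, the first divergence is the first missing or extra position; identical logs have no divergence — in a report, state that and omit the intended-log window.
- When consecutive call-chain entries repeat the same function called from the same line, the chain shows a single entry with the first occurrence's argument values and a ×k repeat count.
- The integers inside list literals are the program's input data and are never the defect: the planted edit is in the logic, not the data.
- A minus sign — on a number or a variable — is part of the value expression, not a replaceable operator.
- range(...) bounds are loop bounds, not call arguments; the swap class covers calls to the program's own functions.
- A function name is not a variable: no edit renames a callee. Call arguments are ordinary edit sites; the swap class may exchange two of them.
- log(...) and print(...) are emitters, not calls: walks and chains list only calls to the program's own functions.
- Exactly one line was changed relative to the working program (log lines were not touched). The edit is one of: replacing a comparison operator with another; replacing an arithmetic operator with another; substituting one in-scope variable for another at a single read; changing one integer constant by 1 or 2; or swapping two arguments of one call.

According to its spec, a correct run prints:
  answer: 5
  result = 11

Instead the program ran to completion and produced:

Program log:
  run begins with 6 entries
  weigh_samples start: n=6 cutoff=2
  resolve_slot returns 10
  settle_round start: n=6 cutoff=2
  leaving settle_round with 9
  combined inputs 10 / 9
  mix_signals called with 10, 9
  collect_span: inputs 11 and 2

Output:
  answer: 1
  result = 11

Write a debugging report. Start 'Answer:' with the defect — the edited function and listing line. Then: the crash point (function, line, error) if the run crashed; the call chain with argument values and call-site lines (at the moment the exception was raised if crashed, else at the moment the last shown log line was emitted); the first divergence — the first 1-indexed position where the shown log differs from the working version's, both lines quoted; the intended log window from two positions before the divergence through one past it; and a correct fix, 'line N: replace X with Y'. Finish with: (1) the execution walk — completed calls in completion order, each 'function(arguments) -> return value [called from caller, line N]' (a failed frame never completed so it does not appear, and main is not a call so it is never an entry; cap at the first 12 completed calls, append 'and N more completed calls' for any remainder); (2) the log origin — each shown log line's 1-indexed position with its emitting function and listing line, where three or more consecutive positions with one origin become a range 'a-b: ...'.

Answer: the defect is in collect_span at line 36.
Key fact: Log streams are identical — the defect surfaces only in the printed output.
Call chain: main -> collect_span(11, 2) (called at line 44).
First divergence: none (the log streams are identical).
Execution walk:
  resolve_slot([-4, 4, 2, 1, 2, 5]) -> 10  [called from weigh_samples, line 28]
  settle_round([-4, 4, 2, 1, 2, 5], 2) -> 9  [called from weigh_samples, line 29]
  mix_signals(10, 9) -> 11  [called from weigh_samples, line 31]
  weigh_samples([-4, 4, 2, 1, 2, 5], 2) -> 11  [called from main, line 43]
  collect_span(11, 2) -> 1  [called from main, line 44]
Log line origins:
  1 — main, line 42
  2 — weigh_samples, line 27
  3 — resolve_slot, line 5
  4 — settle_round, line 9
  5 — settle_round, line 14
  6 — weigh_samples, line 30
  7 — mix_signals, line 18
  8 — collect_span, line 34
A correct fix: line 36: replace `width // width` with `top // width`.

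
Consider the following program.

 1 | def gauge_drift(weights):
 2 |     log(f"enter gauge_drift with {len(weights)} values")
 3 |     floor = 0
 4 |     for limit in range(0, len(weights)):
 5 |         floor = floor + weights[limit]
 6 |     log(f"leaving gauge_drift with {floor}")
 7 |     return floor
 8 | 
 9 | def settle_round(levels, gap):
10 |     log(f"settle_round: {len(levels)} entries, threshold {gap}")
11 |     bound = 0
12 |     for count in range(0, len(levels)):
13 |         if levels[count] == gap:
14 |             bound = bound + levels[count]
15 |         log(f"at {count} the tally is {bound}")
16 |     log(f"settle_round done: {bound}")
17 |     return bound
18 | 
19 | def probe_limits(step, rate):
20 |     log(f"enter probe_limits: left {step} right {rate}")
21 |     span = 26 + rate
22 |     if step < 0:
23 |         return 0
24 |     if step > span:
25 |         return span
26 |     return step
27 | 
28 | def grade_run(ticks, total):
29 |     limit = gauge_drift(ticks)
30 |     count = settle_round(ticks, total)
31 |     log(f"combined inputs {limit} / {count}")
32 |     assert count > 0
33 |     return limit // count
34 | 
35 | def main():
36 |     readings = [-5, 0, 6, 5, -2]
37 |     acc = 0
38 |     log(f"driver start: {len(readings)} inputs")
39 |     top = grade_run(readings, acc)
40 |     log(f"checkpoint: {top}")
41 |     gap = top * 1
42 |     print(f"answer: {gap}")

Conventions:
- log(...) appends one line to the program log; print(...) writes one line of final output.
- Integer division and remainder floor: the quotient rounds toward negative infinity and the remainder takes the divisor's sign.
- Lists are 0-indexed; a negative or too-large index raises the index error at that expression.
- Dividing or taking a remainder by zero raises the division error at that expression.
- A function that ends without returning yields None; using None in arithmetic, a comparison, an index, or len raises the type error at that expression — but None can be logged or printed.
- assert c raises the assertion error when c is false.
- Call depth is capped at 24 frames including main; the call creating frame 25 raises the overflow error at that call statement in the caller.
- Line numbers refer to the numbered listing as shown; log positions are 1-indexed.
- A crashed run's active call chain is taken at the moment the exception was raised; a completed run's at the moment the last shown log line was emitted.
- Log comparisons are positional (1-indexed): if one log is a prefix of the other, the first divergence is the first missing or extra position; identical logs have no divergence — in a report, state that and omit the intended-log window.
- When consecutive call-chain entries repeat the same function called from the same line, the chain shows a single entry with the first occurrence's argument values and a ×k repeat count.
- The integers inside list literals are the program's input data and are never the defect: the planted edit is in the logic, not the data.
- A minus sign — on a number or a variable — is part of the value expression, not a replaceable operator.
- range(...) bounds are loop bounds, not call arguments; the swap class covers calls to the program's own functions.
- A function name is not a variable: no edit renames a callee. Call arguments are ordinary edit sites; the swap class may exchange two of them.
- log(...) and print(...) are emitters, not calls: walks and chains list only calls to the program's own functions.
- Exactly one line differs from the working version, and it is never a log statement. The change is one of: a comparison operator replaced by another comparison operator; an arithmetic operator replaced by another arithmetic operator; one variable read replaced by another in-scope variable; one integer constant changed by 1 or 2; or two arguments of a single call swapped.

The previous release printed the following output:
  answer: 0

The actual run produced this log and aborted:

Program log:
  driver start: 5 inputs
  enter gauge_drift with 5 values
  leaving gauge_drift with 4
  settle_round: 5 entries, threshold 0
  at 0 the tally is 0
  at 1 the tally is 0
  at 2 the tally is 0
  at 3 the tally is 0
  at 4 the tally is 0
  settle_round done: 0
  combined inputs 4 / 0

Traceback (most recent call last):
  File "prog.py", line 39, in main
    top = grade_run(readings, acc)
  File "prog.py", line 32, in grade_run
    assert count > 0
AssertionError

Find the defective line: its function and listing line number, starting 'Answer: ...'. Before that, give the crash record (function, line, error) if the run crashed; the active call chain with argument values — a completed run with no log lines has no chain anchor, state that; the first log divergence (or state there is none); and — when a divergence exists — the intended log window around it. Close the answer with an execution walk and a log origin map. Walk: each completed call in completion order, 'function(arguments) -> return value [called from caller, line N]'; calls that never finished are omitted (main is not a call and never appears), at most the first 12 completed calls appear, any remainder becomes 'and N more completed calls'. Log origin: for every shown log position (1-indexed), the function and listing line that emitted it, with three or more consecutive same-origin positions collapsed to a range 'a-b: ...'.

Answer: the defect is in settle_round at line 13.
Key fact: The log first diverges at position 7: the faulty run prints 'at 2 the tally is 0' where the working version prints 'at 2 the tally is 6'.
Crash: grade_run, line 32, AssertionError.
Call chain: main -> grade_run([-5, 0, 6, 5, -2], 0) (called at line 39).
First divergence: position 7 — the shown line 'at 2 the tally is 0' should read 'at 2 the tally is 6'.
Intended log window:
  5: at 0 the tally is 0
  6: at 1 the tally is 0
  7: at 2 the tally is 6
  8: at 3 the tally is 11
Execution walk:
  gauge_drift([-5, 0, 6, 5, -2]) -> 4  [called from grade_run, line 29]
  settle_round([-5, 0, 6, 5, -2], 0) -> 0  [called from grade_run, line 30]
Log origin:
  1 — main, line 38
  2 — gauge_drift, line 2
  3 — gauge_drift, line 6
  4 — settle_round, line 10
  5-9 — settle_round, line 15
  10 — settle_round, line 16
  11 — grade_run, line 31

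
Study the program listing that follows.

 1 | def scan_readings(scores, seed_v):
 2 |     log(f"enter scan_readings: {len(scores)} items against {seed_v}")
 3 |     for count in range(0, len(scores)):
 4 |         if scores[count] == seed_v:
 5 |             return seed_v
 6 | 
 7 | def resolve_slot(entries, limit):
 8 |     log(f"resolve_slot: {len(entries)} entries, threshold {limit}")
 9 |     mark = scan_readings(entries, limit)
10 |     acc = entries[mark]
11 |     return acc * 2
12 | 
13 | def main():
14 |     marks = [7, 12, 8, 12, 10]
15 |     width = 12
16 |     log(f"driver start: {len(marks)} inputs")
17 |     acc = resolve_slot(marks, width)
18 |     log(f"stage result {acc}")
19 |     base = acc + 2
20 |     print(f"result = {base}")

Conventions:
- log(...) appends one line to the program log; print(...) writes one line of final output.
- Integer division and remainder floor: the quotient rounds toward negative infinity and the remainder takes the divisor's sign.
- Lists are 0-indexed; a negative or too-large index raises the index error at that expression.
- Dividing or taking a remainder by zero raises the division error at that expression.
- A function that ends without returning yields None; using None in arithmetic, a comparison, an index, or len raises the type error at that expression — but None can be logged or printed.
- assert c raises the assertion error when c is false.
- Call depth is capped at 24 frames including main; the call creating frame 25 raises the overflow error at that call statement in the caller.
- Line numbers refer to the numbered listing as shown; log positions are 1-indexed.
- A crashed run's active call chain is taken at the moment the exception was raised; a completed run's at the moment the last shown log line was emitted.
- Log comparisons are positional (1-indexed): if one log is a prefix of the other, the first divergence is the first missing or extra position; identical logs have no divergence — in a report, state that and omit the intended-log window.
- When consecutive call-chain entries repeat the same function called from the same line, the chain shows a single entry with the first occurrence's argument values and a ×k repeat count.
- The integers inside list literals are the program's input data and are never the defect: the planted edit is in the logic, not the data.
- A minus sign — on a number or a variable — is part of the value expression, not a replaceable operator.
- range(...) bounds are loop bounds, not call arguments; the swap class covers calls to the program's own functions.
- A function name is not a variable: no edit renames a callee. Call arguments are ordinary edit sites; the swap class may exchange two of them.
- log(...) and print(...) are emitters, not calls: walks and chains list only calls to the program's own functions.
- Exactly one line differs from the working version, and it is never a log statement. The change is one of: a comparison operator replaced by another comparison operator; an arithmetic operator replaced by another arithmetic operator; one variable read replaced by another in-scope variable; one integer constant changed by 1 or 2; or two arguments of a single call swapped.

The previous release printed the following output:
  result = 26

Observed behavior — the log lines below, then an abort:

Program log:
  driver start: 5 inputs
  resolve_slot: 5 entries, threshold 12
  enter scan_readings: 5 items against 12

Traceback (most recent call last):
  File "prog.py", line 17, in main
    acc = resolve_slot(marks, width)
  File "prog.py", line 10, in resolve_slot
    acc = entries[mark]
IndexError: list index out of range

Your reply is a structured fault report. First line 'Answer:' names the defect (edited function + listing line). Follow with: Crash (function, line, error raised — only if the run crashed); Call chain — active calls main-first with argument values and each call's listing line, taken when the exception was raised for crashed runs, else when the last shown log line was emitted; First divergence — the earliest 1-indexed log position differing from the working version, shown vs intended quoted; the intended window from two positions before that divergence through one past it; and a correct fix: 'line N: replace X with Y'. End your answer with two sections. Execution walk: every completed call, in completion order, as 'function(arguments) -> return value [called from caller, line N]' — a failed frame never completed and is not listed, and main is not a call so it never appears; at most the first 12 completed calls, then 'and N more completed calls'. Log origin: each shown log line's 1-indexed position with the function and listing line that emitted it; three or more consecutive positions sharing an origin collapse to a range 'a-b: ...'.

Answer: the defect is in scan_readings at line 5.
Key observation: The faulty run's log stops after 3 lines; the working version's next line would be 'stage result 24'.
Crash: resolve_slot, line 10, IndexError.
Call chain: main -> resolve_slot([7, 12, 8, 12, 10], 12) (called at line 17).
First divergence: position 4 — the faulty run's log ends after 3 lines; the working version continues with 'stage result 24'.
Intended log window:
  2: resolve_slot: 5 entries, threshold 12
  3: enter scan_readings: 5 items against 12
  4: stage result 24
Execution walk:
  scan_readings([7, 12, 8, 12, 10], 12) -> 12  [called from resolve_slot, line 9]
Origin of each log line:
  1: logged in main at line 16
  2: logged in resolve_slot at line 8
  3: logged in scan_readings at line 2
A correct fix: line 5: replace `seed_v` with `count`.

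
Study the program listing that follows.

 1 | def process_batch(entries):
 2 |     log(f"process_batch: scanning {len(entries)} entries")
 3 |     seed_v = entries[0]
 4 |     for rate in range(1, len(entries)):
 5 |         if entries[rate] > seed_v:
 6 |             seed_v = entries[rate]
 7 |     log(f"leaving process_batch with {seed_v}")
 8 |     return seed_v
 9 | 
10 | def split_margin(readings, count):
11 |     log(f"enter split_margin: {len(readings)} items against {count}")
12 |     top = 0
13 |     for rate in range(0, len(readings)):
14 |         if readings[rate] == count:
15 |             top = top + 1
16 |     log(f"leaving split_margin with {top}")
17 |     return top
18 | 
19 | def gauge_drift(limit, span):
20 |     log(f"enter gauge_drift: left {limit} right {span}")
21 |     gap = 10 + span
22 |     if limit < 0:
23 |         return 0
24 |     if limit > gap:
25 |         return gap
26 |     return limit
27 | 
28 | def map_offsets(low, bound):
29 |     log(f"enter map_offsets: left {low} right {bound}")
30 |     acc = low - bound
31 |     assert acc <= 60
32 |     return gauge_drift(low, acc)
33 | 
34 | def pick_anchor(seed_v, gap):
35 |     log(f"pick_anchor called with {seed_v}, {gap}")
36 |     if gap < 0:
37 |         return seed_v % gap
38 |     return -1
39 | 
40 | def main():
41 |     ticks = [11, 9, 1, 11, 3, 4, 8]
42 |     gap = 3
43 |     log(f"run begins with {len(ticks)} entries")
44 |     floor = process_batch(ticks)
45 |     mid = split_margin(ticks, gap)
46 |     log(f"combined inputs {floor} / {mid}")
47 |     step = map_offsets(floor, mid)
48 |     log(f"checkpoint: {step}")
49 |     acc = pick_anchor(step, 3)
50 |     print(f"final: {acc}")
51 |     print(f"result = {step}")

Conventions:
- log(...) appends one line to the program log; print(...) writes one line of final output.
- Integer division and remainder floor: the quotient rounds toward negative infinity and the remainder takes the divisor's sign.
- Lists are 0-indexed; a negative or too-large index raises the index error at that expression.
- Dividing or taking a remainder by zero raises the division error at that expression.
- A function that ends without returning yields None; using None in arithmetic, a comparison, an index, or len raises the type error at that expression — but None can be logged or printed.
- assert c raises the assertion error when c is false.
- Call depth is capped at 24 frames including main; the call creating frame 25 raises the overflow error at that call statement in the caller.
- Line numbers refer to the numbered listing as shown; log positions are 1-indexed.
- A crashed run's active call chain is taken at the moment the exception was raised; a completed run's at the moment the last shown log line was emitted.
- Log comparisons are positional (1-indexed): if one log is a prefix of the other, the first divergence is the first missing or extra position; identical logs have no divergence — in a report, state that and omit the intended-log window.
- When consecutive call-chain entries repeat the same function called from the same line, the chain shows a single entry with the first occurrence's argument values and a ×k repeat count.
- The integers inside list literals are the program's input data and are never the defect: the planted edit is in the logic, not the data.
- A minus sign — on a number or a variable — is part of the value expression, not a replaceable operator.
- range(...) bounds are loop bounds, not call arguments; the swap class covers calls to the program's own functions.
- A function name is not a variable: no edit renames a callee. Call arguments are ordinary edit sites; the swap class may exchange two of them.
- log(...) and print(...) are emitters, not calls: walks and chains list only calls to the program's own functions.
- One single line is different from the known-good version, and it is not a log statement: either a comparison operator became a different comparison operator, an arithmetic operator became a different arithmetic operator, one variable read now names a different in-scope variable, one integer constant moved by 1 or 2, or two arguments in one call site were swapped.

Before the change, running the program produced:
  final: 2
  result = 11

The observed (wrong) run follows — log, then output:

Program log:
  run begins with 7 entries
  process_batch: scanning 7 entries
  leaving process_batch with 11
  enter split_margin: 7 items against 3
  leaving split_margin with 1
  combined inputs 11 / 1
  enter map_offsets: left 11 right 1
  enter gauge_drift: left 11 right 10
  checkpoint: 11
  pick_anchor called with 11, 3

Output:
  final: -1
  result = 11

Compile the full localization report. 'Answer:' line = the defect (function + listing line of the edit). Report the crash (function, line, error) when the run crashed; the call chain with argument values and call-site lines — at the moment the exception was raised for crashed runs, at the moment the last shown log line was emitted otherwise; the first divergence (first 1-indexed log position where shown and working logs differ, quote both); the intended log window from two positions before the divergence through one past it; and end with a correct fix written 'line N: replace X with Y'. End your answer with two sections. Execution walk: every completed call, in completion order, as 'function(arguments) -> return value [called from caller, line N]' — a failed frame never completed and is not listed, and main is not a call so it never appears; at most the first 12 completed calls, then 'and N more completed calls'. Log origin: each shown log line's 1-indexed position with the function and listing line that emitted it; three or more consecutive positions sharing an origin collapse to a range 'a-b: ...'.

Answer: the defect is in pick_anchor at line 36.
The tell: Every logged value matches the working version; the printed result is what differs.
Call chain: main -> pick_anchor(11, 3) (called at line 49).
First divergence: none (the log streams are identical).
Execution walk:
  process_batch([11, 9, 1, 11, 3, 4, 8]) -> 11  [called from main, line 44]
  split_margin([11, 9, 1, 11, 3, 4, 8], 3) -> 1  [called from main, line 45]
  gauge_drift(11, 10) -> 11  [called from map_offsets, line 32]
  map_offsets(11, 1) -> 11  [called from main, line 47]
  pick_anchor(11, 3) -> -1  [called from main, line 49]
Log origin:
  1 — main, line 43
  2 — process_batch, line 2
  3 — process_batch, line 7
  4 — split_margin, line 11
  5 — split_margin, line 16
  6 — main, line 46
  7 — map_offsets, line 29
  8 — gauge_drift, line 20
  9 — main, line 48
  10 — pick_anchor, line 35
A correct fix: line 36: replace `<` with `!=`.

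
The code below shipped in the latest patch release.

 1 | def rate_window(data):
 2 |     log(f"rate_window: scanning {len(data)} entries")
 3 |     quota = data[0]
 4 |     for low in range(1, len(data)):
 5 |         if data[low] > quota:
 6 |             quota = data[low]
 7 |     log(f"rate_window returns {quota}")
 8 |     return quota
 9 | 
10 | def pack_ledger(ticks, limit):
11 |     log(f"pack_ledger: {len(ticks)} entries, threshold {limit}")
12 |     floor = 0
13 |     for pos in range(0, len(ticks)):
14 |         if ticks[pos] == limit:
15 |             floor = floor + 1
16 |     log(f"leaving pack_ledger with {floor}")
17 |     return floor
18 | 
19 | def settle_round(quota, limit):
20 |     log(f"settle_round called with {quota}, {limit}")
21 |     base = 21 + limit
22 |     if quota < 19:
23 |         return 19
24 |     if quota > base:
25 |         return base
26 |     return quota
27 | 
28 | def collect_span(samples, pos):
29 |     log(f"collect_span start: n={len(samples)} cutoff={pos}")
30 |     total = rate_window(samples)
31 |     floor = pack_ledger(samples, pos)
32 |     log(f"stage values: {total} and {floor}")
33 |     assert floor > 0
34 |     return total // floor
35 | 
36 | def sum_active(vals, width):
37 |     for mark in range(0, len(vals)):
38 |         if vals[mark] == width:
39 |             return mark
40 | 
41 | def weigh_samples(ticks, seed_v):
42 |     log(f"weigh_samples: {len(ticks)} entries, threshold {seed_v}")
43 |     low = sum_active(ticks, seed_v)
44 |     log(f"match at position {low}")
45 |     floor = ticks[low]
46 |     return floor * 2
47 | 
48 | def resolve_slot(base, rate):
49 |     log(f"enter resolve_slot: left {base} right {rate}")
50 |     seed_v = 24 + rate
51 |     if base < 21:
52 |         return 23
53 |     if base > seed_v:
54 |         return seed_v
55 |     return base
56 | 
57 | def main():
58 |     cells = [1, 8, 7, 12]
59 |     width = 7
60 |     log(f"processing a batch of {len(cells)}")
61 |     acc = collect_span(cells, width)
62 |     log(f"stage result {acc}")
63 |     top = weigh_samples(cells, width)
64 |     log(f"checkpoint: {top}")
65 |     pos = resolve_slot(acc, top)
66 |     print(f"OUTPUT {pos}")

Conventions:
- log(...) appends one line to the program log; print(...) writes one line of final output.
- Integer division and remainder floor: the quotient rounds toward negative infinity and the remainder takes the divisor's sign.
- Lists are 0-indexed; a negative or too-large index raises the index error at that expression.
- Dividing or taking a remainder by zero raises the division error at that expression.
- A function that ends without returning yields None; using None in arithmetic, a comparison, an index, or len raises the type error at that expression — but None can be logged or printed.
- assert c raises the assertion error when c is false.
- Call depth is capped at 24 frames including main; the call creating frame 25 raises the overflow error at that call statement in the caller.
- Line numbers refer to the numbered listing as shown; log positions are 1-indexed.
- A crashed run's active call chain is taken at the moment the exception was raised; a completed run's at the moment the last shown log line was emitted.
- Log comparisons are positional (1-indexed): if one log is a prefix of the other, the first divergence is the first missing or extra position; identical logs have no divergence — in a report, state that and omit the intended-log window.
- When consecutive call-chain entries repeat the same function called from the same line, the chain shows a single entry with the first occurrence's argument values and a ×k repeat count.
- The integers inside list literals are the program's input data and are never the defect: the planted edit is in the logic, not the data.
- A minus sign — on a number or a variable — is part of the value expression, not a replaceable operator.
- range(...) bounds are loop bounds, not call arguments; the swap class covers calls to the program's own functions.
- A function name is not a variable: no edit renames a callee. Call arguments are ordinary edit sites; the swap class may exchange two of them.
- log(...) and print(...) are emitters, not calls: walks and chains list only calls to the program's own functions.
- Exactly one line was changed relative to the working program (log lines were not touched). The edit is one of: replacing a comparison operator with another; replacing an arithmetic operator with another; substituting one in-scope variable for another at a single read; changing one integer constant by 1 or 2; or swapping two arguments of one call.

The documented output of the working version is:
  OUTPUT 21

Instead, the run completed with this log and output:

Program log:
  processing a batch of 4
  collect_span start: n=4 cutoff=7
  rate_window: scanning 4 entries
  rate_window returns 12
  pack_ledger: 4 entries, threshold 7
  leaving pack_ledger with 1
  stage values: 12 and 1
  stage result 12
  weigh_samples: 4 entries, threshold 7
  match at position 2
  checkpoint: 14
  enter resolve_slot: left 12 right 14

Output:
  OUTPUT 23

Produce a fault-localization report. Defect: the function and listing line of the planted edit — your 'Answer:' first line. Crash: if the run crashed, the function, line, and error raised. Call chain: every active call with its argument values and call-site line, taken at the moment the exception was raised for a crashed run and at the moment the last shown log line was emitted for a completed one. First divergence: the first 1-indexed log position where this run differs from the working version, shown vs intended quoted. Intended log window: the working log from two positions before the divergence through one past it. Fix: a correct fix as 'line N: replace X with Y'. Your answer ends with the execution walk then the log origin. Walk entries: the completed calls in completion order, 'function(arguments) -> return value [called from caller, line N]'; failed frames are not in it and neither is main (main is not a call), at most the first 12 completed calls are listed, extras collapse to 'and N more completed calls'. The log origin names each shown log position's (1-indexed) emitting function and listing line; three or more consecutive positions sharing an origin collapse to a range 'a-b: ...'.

Answer: the defect is in resolve_slot at line 52.
Key observation: Nothing in the log betrays the bug — only the output does.
Call chain: main -> resolve_slot(12, 14) (called at line 65).
First divergence: none — the logs agree in full.
Execution walk:
  rate_window([1, 8, 7, 12]) -> 12  [called from collect_span, line 30]
  pack_ledger([1, 8, 7, 12], 7) -> 1  [called from collect_span, line 31]
  collect_span([1, 8, 7, 12], 7) -> 12  [called from main, line 61]
  sum_active([1, 8, 7, 12], 7) -> 2  [called from weigh_samples, line 43]
  weigh_samples([1, 8, 7, 12], 7) -> 14  [called from main, line 63]
  resolve_slot(12, 14) -> 23  [called from main, line 65]
Log line origins:
  1: from main, line 60
  2: from collect_span, line 29
  3: from rate_window, line 2
  4: from rate_window, line 7
  5: from pack_ledger, line 11
  6: from pack_ledger, line 16
  7: from collect_span, line 32
  8: from main, line 62
  9: from weigh_samples, line 42
  10: from weigh_samples, line 44
  11: from main, line 64
  12: from resolve_slot, line 49
A correct fix: line 52: replace `23` with `21`.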